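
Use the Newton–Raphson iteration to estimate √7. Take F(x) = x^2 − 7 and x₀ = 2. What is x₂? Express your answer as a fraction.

233/88

F'(x) = 2x.
F(2) = −3, F'(2) = 4, so x₁ = 2 − (−3)/4 = 11/4.
F(11/4) = 9/16, F'(11/4) = 11/2, so x₂ = (11/4) − (9/16)/(11/2) = 233/88.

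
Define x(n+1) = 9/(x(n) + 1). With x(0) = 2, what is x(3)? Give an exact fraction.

36/13

x(1) = 9/(2 + 1) = 3.
x(2) = 9/(3 + 1) = 9/4.
x(3) = 9/(9/4 + 1) = 36/13.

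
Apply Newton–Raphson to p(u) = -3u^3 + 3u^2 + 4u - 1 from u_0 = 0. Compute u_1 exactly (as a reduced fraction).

1/4

p'(u) = -9u^2 + 6u + 4.
p(0) = -1, p'(0) = 4, so u_1 = 0 - (-1)/4 = 1/4.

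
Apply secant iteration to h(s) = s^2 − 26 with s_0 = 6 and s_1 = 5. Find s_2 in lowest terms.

56/11

h(6) = 10, h(5) = −1. s_2 = 5 − (−1)·(5 − 6)/((−1) − 10) = 56/11.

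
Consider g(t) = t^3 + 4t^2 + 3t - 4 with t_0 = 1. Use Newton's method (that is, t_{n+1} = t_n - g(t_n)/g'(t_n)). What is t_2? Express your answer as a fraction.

g'(t) = 3t^2 + 8t + 3.
g(1) = 4, g'(1) = 14, so t_1 = 1 - 4/14 = 5/7.
g(5/7) = 188/343, g'(5/7) = 502/49, so t_2 = (5/7) - (188/343)/(502/49) = 1161/1757.

1161/1757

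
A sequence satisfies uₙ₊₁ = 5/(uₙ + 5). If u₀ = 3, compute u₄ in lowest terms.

53/62

u₁ = 5/(3 + 5) = 5/8.
u₂ = 5/(5/8 + 5) = 8/9.
u₃ = 5/(8/9 + 5) = 45/53.
u₄ = 5/(45/53 + 5) = 53/62.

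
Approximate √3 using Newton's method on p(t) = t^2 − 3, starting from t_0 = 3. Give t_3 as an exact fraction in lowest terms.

97/56

p'(t) = 2t.
p(3) = 6, p'(3) = 6, so t_1 = 3 − 6/6 = 2.
p(2) = 1, p'(2) = 4, so t_2 = 2 − 1/4 = 7/4.
p(7/4) = 1/16, p'(7/4) = 7/2, so t_3 = (7/4) − (1/16)/(7/2) = 97/56.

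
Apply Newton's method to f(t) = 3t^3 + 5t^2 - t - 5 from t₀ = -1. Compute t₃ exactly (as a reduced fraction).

f'(t) = 9t^2 + 10t - 1.
f(-1) = -2, f'(-1) = -2, so t₁ = (-1) - (-2)/(-2) = -2.
f(-2) = -7, f'(-2) = 15, so t₂ = (-2) - (-7)/15 = -23/15.
f(-23/15) = -2842/1125, f'(-23/15) = 362/75, so t₃ = (-23/15) - (-2842/1125)/(362/75) = -914/905.

-914/905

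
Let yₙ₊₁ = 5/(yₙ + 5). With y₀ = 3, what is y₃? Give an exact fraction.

y₁ = 5/(3 + 5) = 5/8.
y₂ = 5/(5/8 + 5) = 8/9.
y₃ = 5/(8/9 + 5) = 45/53.

45/53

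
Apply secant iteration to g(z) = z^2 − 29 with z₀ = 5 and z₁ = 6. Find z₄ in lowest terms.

g(5) = −4, g(6) = 7. z₂ = 6 − 7·(6 − 5)/(7 − (−4)) = 59/11.
g(6) = 7, g(59/11) = −28/121. z₃ = (59/11) − (−28/121)·((59/11) − 6)/((−28/121) − 7) = 673/125.
g(59/11) = −28/121, g(673/125) = −196/15625. z₄ = (673/125) − (−196/15625)·((673/125) − (59/11))/((−196/15625) − (−28/121)) = 39791/7389.

39791/7389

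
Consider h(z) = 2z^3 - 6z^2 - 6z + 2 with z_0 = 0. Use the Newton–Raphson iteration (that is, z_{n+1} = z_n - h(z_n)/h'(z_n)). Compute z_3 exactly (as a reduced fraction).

h'(z) = 6z^2 - 12z - 6.
h(0) = 2, h'(0) = -6, so z_1 = 0 - 2/(-6) = 1/3.
h(1/3) = -16/27, h'(1/3) = -28/3, so z_2 = (1/3) - (-16/27)/(-28/3) = 17/63.
h(17/63) = -4160/250047, h'(17/63) = -11644/1323, so z_3 = (17/63) - (-4160/250047)/(-11644/1323) = 147421/550179.

147421/550179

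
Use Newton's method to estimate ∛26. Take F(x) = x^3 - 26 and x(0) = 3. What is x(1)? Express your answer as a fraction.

F'(x) = 3x^2.
F(3) = 1, F'(3) = 27, so x(1) = 3 - 1/27 = 80/27.

80/27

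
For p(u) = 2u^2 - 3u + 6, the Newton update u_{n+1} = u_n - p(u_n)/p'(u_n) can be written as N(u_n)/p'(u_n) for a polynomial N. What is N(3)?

p'(u) = 4u - 3.
N(u) = u·p'(u) - p(u) = u·(4u - 3) - (2u^2 - 3u + 6) = 2u^2 - 6.
N(3) = 12.

12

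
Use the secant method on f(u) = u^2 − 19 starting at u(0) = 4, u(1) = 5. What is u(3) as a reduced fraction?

f(4) = −3, f(5) = 6. u(2) = 5 − 6·(5 − 4)/(6 − (−3)) = 13/3.
f(5) = 6, f(13/3) = −2/9. u(3) = (13/3) − (−2/9)·((13/3) − 5)/((−2/9) − 6) = 61/14.

61/14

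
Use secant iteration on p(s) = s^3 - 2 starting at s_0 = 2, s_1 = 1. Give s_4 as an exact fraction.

1303035/1036622

p(2) = 6, p(1) = -1. s_2 = 1 - (-1)·(1 - 2)/((-1) - 6) = 8/7.
p(1) = -1, p(8/7) = -174/343. s_3 = (8/7) - (-174/343)·((8/7) - 1)/((-174/343) - (-1)) = 218/169.
p(8/7) = -174/343, p(218/169) = 706614/4826809. s_4 = (218/169) - (706614/4826809)·((218/169) - (8/7))/((706614/4826809) - (-174/343)) = 1303035/1036622.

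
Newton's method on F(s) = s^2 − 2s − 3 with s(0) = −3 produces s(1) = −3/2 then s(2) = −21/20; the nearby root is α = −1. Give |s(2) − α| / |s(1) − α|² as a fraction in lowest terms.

s(1) − α = −3/2 − (−1) = −3/2 + 1 = −1/2, so |s(1) − α| = 1/2.
s(2) − α = −21/20 − (−1) = −21/20 + 1 = −1/20, so |s(2) − α| = 1/20.
|s(1) − α|² = 1/4.
Ratio = (1/20) / (1/4) = 1/5.

1/5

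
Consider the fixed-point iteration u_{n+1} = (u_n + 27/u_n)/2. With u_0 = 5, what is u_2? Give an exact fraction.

u_1 = (5 + 27/5)/2 = 26/5.
u_2 = (26/5 + 27/(26/5))/2 = 1351/260.

1351/260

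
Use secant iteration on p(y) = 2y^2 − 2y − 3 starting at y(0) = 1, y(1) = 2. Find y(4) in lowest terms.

p(1) = −3, p(2) = 1. y(2) = 2 − 1·(2 − 1)/(1 − (−3)) = 7/4.
p(2) = 1, p(7/4) = −3/8. y(3) = (7/4) − (−3/8)·((7/4) − 2)/((−3/8) − 1) = 20/11.
p(7/4) = −3/8, p(20/11) = −3/121. y(4) = (20/11) − (−3/121)·((20/11) − (7/4))/((−3/121) − (−3/8)) = 206/113.

206/113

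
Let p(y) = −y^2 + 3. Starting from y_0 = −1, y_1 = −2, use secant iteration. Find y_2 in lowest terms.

p(−1) = 2, p(−2) = −1. y_2 = (−2) − (−1)·((−2) − (−1))/((−1) − 2) = −5/3.

−5/3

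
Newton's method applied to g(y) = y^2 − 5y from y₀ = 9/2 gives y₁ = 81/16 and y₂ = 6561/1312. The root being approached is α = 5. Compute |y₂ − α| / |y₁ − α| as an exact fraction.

1/82

y₁ − α = 81/16 − 5 = 1/16, so |y₁ − α| = 1/16.
y₂ − α = 6561/1312 − 5 = 1/1312, so |y₂ − α| = 1/1312.
Ratio = (1/1312) / (1/16) = 1/82.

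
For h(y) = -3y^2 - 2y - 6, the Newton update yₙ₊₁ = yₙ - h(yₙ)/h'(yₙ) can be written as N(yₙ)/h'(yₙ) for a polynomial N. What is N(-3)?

h'(y) = -6y - 2.
N(y) = y·h'(y) - h(y) = y·(-6y - 2) - (-3y^2 - 2y - 6) = -3y^2 + 6.
N(-3) = -21.

-21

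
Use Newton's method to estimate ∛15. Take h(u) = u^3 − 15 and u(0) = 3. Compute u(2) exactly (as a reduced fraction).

35269/14283

h'(u) = 3u^2.
h(3) = 12, h'(3) = 27, so u(1) = 3 − 12/27 = 23/9.
h(23/9) = 1232/729, h'(23/9) = 529/27, so u(2) = (23/9) − (1232/729)/(529/27) = 35269/14283.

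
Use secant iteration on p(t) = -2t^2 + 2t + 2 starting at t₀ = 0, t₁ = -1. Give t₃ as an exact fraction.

p(0) = 2, p(-1) = -2. t₂ = (-1) - (-2)·((-1) - 0)/((-2) - 2) = -1/2.
p(-1) = -2, p(-1/2) = 1/2. t₃ = (-1/2) - (1/2)·((-1/2) - (-1))/((1/2) - (-2)) = -3/5.

-3/5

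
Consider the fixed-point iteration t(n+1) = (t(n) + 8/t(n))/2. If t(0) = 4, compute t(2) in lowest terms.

t(1) = (4 + 8/4)/2 = 3.
t(2) = (3 + 8/3)/2 = 17/6.

17/6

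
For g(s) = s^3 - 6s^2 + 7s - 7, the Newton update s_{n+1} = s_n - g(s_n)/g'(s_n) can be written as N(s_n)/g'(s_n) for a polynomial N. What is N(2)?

-1

g'(s) = 3s^2 - 12s + 7.
N(s) = s·g'(s) - g(s) = s·(3s^2 - 12s + 7) - (s^3 - 6s^2 + 7s - 7) = 2s^3 - 6s^2 + 7.
N(2) = -1.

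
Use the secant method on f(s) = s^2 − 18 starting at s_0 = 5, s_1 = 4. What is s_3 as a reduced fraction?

157/37

f(5) = 7, f(4) = −2. s_2 = 4 − (−2)·(4 − 5)/((−2) − 7) = 38/9.
f(4) = −2, f(38/9) = −14/81. s_3 = (38/9) − (−14/81)·((38/9) − 4)/((−14/81) − (−2)) = 157/37.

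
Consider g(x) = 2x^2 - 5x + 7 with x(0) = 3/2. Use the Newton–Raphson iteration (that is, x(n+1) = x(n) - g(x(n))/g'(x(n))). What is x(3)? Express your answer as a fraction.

3029/2910

g'(x) = 4x - 5.
g(3/2) = 4, g'(3/2) = 1, so x(1) = (3/2) - 4/1 = -5/2.
g(-5/2) = 32, g'(-5/2) = -15, so x(2) = (-5/2) - 32/(-15) = -11/30.
g(-11/30) = 2048/225, g'(-11/30) = -97/15, so x(3) = (-11/30) - (2048/225)/(-97/15) = 3029/2910.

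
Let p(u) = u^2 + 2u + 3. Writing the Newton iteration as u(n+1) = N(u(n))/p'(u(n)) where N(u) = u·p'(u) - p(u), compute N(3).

p'(u) = 2u + 2.
N(u) = u·p'(u) - p(u) = u·(2u + 2) - (u^2 + 2u + 3) = u^2 - 3.
N(3) = 6.

6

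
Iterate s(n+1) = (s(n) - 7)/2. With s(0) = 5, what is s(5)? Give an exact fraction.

-53/8

s(1) = (5 - 7)/2 = -1.
s(2) = ((-1) - 7)/2 = -4.
s(3) = ((-4) - 7)/2 = -11/2.
s(4) = ((-11/2) - 7)/2 = -25/4.
s(5) = ((-25/4) - 7)/2 = -53/8.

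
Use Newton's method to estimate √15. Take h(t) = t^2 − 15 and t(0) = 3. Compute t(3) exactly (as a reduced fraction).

h'(t) = 2t.
h(3) = −6, h'(3) = 6, so t(1) = 3 − (−6)/6 = 4.
h(4) = 1, h'(4) = 8, so t(2) = 4 − 1/8 = 31/8.
h(31/8) = 1/64, h'(31/8) = 31/4, so t(3) = (31/8) − (1/64)/(31/4) = 1921/496.

1921/496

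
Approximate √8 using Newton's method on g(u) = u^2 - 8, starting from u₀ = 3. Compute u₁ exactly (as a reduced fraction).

g'(u) = 2u.
g(3) = 1, g'(3) = 6, so u₁ = 3 - 1/6 = 17/6.

17/6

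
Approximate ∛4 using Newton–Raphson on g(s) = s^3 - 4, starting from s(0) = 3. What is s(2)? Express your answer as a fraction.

g'(s) = 3s^2.
g(3) = 23, g'(3) = 27, so s(1) = 3 - 23/27 = 58/27.
g(58/27) = 116380/19683, g'(58/27) = 3364/243, so s(2) = (58/27) - (116380/19683)/(3364/243) = 117239/68121.

117239/68121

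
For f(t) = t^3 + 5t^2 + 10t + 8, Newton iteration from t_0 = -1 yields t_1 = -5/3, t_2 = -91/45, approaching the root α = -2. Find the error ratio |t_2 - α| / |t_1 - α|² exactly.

1/5

t_1 - α = -5/3 - (-2) = -5/3 + 2 = 1/3, so |t_1 - α| = 1/3.
t_2 - α = -91/45 - (-2) = -91/45 + 2 = -1/45, so |t_2 - α| = 1/45.
|t_1 - α|² = 1/9.
Ratio = (1/45) / (1/9) = 1/5.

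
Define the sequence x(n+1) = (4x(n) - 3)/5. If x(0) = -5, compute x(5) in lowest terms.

-11423/3125

x(1) = (4·(-5) - 3)/5 = -23/5.
x(2) = (4·(-23/5) - 3)/5 = -107/25.
x(3) = (4·(-107/25) - 3)/5 = -503/125.
x(4) = (4·(-503/125) - 3)/5 = -2387/625.
x(5) = (4·(-2387/625) - 3)/5 = -11423/3125.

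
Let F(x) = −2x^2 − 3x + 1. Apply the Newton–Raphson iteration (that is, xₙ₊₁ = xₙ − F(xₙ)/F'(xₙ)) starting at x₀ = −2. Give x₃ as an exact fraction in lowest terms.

F'(x) = −4x − 3.
F(−2) = −1, F'(−2) = 5, so x₁ = (−2) − (−1)/5 = −9/5.
F(−9/5) = −2/25, F'(−9/5) = 21/5, so x₂ = (−9/5) − (−2/25)/(21/5) = −187/105.
F(−187/105) = −8/11025, F'(−187/105) = 433/105, so x₃ = (−187/105) − (−8/11025)/(433/105) = −80963/45465.

−80963/45465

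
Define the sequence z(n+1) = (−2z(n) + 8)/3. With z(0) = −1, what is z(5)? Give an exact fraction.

472/243

z(1) = (−2·(−1) + 8)/3 = 10/3.
z(2) = (−2·(10/3) + 8)/3 = 4/9.
z(3) = (−2·(4/9) + 8)/3 = 64/27.
z(4) = (−2·(64/27) + 8)/3 = 88/81.
z(5) = (−2·(88/81) + 8)/3 = 472/243.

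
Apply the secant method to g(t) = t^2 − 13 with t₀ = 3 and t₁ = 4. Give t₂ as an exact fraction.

25/7

g(3) = −4, g(4) = 3. t₂ = 4 − 3·(4 − 3)/(3 − (−4)) = 25/7.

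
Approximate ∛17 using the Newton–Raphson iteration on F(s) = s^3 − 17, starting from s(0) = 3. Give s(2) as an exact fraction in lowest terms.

F'(s) = 3s^2.
F(3) = 10, F'(3) = 27, so s(1) = 3 − 10/27 = 71/27.
F(71/27) = 23300/19683, F'(71/27) = 5041/243, so s(2) = (71/27) − (23300/19683)/(5041/243) = 1050433/408321.

1050433/408321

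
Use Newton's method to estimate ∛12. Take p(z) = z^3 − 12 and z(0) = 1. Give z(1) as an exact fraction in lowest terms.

14/3

p'(z) = 3z^2.
p(1) = −11, p'(1) = 3, so z(1) = 1 − (−11)/3 = 14/3.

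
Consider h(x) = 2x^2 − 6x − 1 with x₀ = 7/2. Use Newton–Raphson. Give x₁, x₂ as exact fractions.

h'(x) = 4x − 6.
h(7/2) = 5/2, h'(7/2) = 8, so x₁ = (7/2) − (5/2)/8 = 51/16.
h(51/16) = 25/128, h'(51/16) = 27/4, so x₂ = (51/16) − (25/128)/(27/4) = 2729/864.

x₁ = 51/16, x₂ = 2729/864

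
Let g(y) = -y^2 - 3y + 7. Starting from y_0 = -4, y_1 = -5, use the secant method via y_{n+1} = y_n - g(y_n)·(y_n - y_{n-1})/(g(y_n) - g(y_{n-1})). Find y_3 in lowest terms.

g(-4) = 3, g(-5) = -3. y_2 = (-5) - (-3)·((-5) - (-4))/((-3) - 3) = -9/2.
g(-5) = -3, g(-9/2) = 1/4. y_3 = (-9/2) - (1/4)·((-9/2) - (-5))/((1/4) - (-3)) = -59/13.

-59/13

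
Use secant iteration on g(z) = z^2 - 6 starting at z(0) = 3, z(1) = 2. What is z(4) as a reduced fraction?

g(3) = 3, g(2) = -2. z(2) = 2 - (-2)·(2 - 3)/((-2) - 3) = 12/5.
g(2) = -2, g(12/5) = -6/25. z(3) = (12/5) - (-6/25)·((12/5) - 2)/((-6/25) - (-2)) = 27/11.
g(12/5) = -6/25, g(27/11) = 3/121. z(4) = (27/11) - (3/121)·((27/11) - (12/5))/((3/121) - (-6/25)) = 218/89.

218/89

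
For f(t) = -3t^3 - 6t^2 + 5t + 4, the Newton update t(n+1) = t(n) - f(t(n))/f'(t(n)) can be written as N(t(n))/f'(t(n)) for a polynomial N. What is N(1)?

f'(t) = -9t^2 - 12t + 5.
N(t) = t·f'(t) - f(t) = t·(-9t^2 - 12t + 5) - (-3t^3 - 6t^2 + 5t + 4) = -6t^3 - 6t^2 - 4.
N(1) = -16.

-16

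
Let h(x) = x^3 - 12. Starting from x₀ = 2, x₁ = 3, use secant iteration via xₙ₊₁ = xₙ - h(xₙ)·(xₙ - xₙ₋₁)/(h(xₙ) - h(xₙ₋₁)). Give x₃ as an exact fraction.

h(2) = -4, h(3) = 15. x₂ = 3 - 15·(3 - 2)/(15 - (-4)) = 42/19.
h(3) = 15, h(42/19) = -8220/6859. x₃ = (42/19) - (-8220/6859)·((42/19) - 3)/((-8220/6859) - 15) = 5602/2469.

5602/2469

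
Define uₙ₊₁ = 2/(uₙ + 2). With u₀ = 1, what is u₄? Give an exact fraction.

11/15

u₁ = 2/(1 + 2) = 2/3.
u₂ = 2/(2/3 + 2) = 3/4.
u₃ = 2/(3/4 + 2) = 8/11.
u₄ = 2/(8/11 + 2) = 11/15.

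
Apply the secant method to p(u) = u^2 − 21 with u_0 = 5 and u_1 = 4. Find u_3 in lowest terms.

p(5) = 4, p(4) = −5. u_2 = 4 − (−5)·(4 − 5)/((−5) − 4) = 41/9.
p(4) = −5, p(41/9) = −20/81. u_3 = (41/9) − (−20/81)·((41/9) − 4)/((−20/81) − (−5)) = 353/77.

353/77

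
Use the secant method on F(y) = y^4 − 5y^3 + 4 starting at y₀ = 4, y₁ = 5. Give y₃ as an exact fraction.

F(4) = −60, F(5) = 4. y₂ = 5 − 4·(5 − 4)/(4 − (−60)) = 79/16.
F(5) = 4, F(79/16) = −230895/65536. y₃ = (79/16) − (−230895/65536)·((79/16) − 5)/((−230895/65536) − 4) = 2448811/493039.

2448811/493039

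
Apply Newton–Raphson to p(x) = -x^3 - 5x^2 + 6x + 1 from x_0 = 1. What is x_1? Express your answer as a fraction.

8/7

p'(x) = -3x^2 - 10x + 6.
p(1) = 1, p'(1) = -7, so x_1 = 1 - 1/(-7) = 8/7.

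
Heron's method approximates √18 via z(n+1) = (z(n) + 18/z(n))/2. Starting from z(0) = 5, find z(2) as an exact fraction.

3649/860

z(1) = (5 + 18/5)/2 = 43/10.
z(2) = (43/10 + 18/(43/10))/2 = 3649/860.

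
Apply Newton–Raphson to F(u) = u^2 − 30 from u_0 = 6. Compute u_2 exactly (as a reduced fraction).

241/44

F'(u) = 2u.
F(6) = 6, F'(6) = 12, so u_1 = 6 − 6/12 = 11/2.
F(11/2) = 1/4, F'(11/2) = 11, so u_2 = (11/2) − (1/4)/11 = 241/44.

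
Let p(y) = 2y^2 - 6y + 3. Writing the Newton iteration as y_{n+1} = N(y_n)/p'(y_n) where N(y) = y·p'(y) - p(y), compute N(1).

p'(y) = 4y - 6.
N(y) = y·p'(y) - p(y) = y·(4y - 6) - (2y^2 - 6y + 3) = 2y^2 - 3.
N(1) = -1.

-1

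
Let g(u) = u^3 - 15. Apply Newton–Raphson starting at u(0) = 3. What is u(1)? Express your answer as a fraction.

23/9

g'(u) = 3u^2.
g(3) = 12, g'(3) = 27, so u(1) = 3 - 12/27 = 23/9.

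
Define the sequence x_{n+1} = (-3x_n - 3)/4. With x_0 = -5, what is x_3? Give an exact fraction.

3/2

x_1 = (-3·(-5) - 3)/4 = 3.
x_2 = (-3·3 - 3)/4 = -3.
x_3 = (-3·(-3) - 3)/4 = 3/2.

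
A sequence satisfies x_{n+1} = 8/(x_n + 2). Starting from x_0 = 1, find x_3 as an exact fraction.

28/13

x_1 = 8/(1 + 2) = 8/3.
x_2 = 8/(8/3 + 2) = 12/7.
x_3 = 8/(12/7 + 2) = 28/13.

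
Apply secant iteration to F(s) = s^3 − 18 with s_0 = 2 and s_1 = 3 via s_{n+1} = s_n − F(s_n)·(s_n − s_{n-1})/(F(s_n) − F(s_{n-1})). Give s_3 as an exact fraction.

F(2) = −10, F(3) = 9. s_2 = 3 − 9·(3 − 2)/(9 − (−10)) = 48/19.
F(3) = 9, F(48/19) = −12870/6859. s_3 = (48/19) − (−12870/6859)·((48/19) − 3)/((−12870/6859) − 9) = 2402/921.

2402/921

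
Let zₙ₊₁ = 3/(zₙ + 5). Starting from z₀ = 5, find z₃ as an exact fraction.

159/295

z₁ = 3/(5 + 5) = 3/10.
z₂ = 3/(3/10 + 5) = 30/53.
z₃ = 3/(30/53 + 5) = 159/295.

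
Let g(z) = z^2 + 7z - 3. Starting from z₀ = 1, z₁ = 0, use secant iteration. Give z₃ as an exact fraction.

g(1) = 5, g(0) = -3. z₂ = 0 - (-3)·(0 - 1)/((-3) - 5) = 3/8.
g(0) = -3, g(3/8) = -15/64. z₃ = (3/8) - (-15/64)·((3/8) - 0)/((-15/64) - (-3)) = 24/59.

24/59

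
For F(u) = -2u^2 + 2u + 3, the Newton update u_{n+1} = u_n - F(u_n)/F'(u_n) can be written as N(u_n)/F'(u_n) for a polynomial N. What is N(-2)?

-11

F'(u) = -4u + 2.
N(u) = u·F'(u) - F(u) = u·(-4u + 2) - (-2u^2 + 2u + 3) = -2u^2 - 3.
N(-2) = -11.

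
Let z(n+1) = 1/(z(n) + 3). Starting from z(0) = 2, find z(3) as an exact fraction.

z(1) = 1/(2 + 3) = 1/5.
z(2) = 1/(1/5 + 3) = 5/16.
z(3) = 1/(5/16 + 3) = 16/53.

16/53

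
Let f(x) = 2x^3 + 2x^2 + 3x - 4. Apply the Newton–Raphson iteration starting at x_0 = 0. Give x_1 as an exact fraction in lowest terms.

f'(x) = 6x^2 + 4x + 3.
f(0) = -4, f'(0) = 3, so x_1 = 0 - (-4)/3 = 4/3.

4/3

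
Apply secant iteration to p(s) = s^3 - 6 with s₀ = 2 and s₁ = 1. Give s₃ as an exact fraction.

p(2) = 2, p(1) = -5. s₂ = 1 - (-5)·(1 - 2)/((-5) - 2) = 12/7.
p(1) = -5, p(12/7) = -330/343. s₃ = (12/7) - (-330/343)·((12/7) - 1)/((-330/343) - (-5)) = 522/277.

522/277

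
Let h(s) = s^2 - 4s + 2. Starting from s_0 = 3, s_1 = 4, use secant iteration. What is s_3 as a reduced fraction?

h(3) = -1, h(4) = 2. s_2 = 4 - 2·(4 - 3)/(2 - (-1)) = 10/3.
h(4) = 2, h(10/3) = -2/9. s_3 = (10/3) - (-2/9)·((10/3) - 4)/((-2/9) - 2) = 17/5.

17/5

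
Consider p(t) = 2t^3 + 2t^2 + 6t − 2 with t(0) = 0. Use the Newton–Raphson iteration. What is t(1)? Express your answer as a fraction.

1/3

p'(t) = 6t^2 + 4t + 6.
p(0) = −2, p'(0) = 6, so t(1) = 0 − (−2)/6 = 1/3.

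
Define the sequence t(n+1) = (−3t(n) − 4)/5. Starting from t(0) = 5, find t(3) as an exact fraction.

−211/125

t(1) = (−3·5 − 4)/5 = −19/5.
t(2) = (−3·(−19/5) − 4)/5 = 37/25.
t(3) = (−3·(37/25) − 4)/5 = −211/125.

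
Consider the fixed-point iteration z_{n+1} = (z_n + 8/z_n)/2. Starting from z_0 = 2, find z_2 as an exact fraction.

17/6

z_1 = (2 + 8/2)/2 = 3.
z_2 = (3 + 8/3)/2 = 17/6.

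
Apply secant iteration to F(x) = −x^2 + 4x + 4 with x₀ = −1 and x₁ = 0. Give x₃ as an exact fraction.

F(−1) = −1, F(0) = 4. x₂ = 0 − 4·(0 − (−1))/(4 − (−1)) = −4/5.
F(0) = 4, F(−4/5) = 4/25. x₃ = (−4/5) − (4/25)·((−4/5) − 0)/((4/25) − 4) = −5/6.

−5/6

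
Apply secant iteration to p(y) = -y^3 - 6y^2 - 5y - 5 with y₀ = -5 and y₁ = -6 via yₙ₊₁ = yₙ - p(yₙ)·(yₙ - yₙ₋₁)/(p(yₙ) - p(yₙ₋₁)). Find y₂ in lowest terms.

p(-5) = -5, p(-6) = 25. y₂ = (-6) - 25·((-6) - (-5))/(25 - (-5)) = -31/6.

-31/6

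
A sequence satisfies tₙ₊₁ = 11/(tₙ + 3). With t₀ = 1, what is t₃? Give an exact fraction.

253/113

t₁ = 11/(1 + 3) = 11/4.
t₂ = 11/(11/4 + 3) = 44/23.
t₃ = 11/(44/23 + 3) = 253/113.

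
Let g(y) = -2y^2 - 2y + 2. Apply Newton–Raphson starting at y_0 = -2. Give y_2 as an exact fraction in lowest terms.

g'(y) = -4y - 2.
g(-2) = -2, g'(-2) = 6, so y_1 = (-2) - (-2)/6 = -5/3.
g(-5/3) = -2/9, g'(-5/3) = 14/3, so y_2 = (-5/3) - (-2/9)/(14/3) = -34/21.

-34/21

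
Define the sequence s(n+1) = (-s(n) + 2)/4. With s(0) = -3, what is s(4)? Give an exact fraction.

99/256

s(1) = (-(-3) + 2)/4 = 5/4.
s(2) = (-(5/4) + 2)/4 = 3/16.
s(3) = (-(3/16) + 2)/4 = 29/64.
s(4) = (-(29/64) + 2)/4 = 99/256.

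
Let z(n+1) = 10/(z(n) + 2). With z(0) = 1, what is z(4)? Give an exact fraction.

z(1) = 10/(1 + 2) = 10/3.
z(2) = 10/(10/3 + 2) = 15/8.
z(3) = 10/(15/8 + 2) = 80/31.
z(4) = 10/(80/31 + 2) = 155/71.

155/71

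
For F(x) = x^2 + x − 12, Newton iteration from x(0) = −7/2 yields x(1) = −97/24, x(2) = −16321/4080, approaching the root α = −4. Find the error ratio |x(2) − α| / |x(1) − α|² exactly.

x(1) − α = −97/24 − (−4) = −97/24 + 4 = −1/24, so |x(1) − α| = 1/24.
x(2) − α = −16321/4080 − (−4) = −16321/4080 + 4 = −1/4080, so |x(2) − α| = 1/4080.
|x(1) − α|² = 1/576.
Ratio = (1/4080) / (1/576) = 12/85.

12/85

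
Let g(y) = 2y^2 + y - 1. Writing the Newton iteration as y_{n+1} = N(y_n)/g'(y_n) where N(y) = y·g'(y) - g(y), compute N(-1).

g'(y) = 4y + 1.
N(y) = y·g'(y) - g(y) = y·(4y + 1) - (2y^2 + y - 1) = 2y^2 + 1.
N(-1) = 3.

3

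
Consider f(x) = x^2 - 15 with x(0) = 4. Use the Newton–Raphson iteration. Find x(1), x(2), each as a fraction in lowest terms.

f'(x) = 2x.
f(4) = 1, f'(4) = 8, so x(1) = 4 - 1/8 = 31/8.
f(31/8) = 1/64, f'(31/8) = 31/4, so x(2) = (31/8) - (1/64)/(31/4) = 1921/496.

x(1) = 31/8, x(2) = 1921/496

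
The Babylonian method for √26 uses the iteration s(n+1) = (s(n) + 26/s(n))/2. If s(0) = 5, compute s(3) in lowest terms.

s(1) = (5 + 26/5)/2 = 51/10.
s(2) = (51/10 + 26/(51/10))/2 = 5201/1020.
s(3) = (5201/1020 + 26/(5201/1020))/2 = 54100801/10610040.

54100801/10610040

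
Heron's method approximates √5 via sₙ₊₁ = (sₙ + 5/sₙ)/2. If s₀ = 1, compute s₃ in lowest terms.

s₁ = (1 + 5/1)/2 = 3.
s₂ = (3 + 5/3)/2 = 7/3.
s₃ = (7/3 + 5/(7/3))/2 = 47/21.

47/21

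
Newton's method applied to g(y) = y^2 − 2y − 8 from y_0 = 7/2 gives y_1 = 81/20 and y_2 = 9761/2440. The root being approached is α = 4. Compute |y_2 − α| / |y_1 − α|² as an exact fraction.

y_1 − α = 81/20 − 4 = 1/20, so |y_1 − α| = 1/20.
y_2 − α = 9761/2440 − 4 = 1/2440, so |y_2 − α| = 1/2440.
|y_1 − α|² = 1/400.
Ratio = (1/2440) / (1/400) = 10/61.

10/61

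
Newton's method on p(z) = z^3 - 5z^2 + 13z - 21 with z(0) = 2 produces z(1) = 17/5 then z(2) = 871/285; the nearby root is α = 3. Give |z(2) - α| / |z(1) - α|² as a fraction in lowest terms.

z(1) - α = 17/5 - 3 = 2/5, so |z(1) - α| = 2/5.
z(2) - α = 871/285 - 3 = 16/285, so |z(2) - α| = 16/285.
|z(1) - α|² = 4/25.
Ratio = (16/285) / (4/25) = 20/57.

20/57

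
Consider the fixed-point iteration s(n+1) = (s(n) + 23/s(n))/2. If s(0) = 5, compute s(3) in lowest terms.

2649601/552480

s(1) = (5 + 23/5)/2 = 24/5.
s(2) = (24/5 + 23/(24/5))/2 = 1151/240.
s(3) = (1151/240 + 23/(1151/240))/2 = 2649601/552480.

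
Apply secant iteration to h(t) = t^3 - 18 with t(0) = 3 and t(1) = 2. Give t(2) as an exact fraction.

h(3) = 9, h(2) = -10. t(2) = 2 - (-10)·(2 - 3)/((-10) - 9) = 48/19.

48/19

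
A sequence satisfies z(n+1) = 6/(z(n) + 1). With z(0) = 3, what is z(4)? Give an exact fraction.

102/47

z(1) = 6/(3 + 1) = 3/2.
z(2) = 6/(3/2 + 1) = 12/5.
z(3) = 6/(12/5 + 1) = 30/17.
z(4) = 6/(30/17 + 1) = 102/47.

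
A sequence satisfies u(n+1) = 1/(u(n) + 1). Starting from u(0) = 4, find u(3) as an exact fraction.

u(1) = 1/(4 + 1) = 1/5.
u(2) = 1/(1/5 + 1) = 5/6.
u(3) = 1/(5/6 + 1) = 6/11.

6/11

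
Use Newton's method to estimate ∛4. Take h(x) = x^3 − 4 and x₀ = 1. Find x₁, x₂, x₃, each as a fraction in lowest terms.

x₁ = 2, x₂ = 5/3, x₃ = 358/225

h'(x) = 3x^2.
h(1) = −3, h'(1) = 3, so x₁ = 1 − (−3)/3 = 2.
h(2) = 4, h'(2) = 12, so x₂ = 2 − 4/12 = 5/3.
h(5/3) = 17/27, h'(5/3) = 25/3, so x₃ = (5/3) − (17/27)/(25/3) = 358/225.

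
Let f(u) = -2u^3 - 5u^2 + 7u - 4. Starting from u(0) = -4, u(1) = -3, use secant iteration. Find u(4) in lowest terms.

f(-4) = 16, f(-3) = -16. u(2) = (-3) - (-16)·((-3) - (-4))/((-16) - 16) = -7/2.
f(-3) = -16, f(-7/2) = -4. u(3) = (-7/2) - (-4)·((-7/2) - (-3))/((-4) - (-16)) = -11/3.
f(-7/2) = -4, f(-11/3) = 46/27. u(4) = (-11/3) - (46/27)·((-11/3) - (-7/2))/((46/27) - (-4)) = -557/154.

-557/154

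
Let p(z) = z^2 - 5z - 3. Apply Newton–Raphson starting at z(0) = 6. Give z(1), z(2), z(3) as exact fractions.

z(1) = 39/7, z(2) = 1668/301, z(3) = 3054027/551131

p'(z) = 2z - 5.
p(6) = 3, p'(6) = 7, so z(1) = 6 - 3/7 = 39/7.
p(39/7) = 9/49, p'(39/7) = 43/7, so z(2) = (39/7) - (9/49)/(43/7) = 1668/301.
p(1668/301) = 81/90601, p'(1668/301) = 1831/301, so z(3) = (1668/301) - (81/90601)/(1831/301) = 3054027/551131.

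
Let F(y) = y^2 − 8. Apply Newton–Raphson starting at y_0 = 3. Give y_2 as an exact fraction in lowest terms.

577/204

F'(y) = 2y.
F(3) = 1, F'(3) = 6, so y_1 = 3 − 1/6 = 17/6.
F(17/6) = 1/36, F'(17/6) = 17/3, so y_2 = (17/6) − (1/36)/(17/3) = 577/204.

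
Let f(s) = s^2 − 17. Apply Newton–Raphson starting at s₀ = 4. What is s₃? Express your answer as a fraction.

f'(s) = 2s.
f(4) = −1, f'(4) = 8, so s₁ = 4 − (−1)/8 = 33/8.
f(33/8) = 1/64, f'(33/8) = 33/4, so s₂ = (33/8) − (1/64)/(33/4) = 2177/528.
f(2177/528) = 1/278784, f'(2177/528) = 2177/264, so s₃ = (2177/528) − (1/278784)/(2177/264) = 9478657/2298912.

9478657/2298912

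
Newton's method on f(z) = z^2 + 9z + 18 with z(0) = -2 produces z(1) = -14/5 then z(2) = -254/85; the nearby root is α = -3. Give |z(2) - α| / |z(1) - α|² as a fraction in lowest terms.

z(1) - α = -14/5 - (-3) = -14/5 + 3 = 1/5, so |z(1) - α| = 1/5.
z(2) - α = -254/85 - (-3) = -254/85 + 3 = 1/85, so |z(2) - α| = 1/85.
|z(1) - α|² = 1/25.
Ratio = (1/85) / (1/25) = 5/17.

5/17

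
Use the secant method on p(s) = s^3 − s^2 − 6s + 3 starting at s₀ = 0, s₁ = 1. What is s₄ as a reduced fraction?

p(0) = 3, p(1) = −3. s₂ = 1 − (−3)·(1 − 0)/((−3) − 3) = 1/2.
p(1) = −3, p(1/2) = −1/8. s₃ = (1/2) − (−1/8)·((1/2) − 1)/((−1/8) − (−3)) = 11/23.
p(1/2) = −1/8, p(11/23) = 135/12167. s₄ = (11/23) − (135/12167)·((11/23) − (1/2))/((135/12167) − (−1/8)) = 6359/13247.

6359/13247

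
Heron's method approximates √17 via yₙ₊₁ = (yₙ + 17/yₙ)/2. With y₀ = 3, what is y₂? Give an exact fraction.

y₁ = (3 + 17/3)/2 = 13/3.
y₂ = (13/3 + 17/(13/3))/2 = 161/39.

161/39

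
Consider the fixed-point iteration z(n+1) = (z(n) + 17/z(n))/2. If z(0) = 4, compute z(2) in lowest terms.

z(1) = (4 + 17/4)/2 = 33/8.
z(2) = (33/8 + 17/(33/8))/2 = 2177/528.

2177/528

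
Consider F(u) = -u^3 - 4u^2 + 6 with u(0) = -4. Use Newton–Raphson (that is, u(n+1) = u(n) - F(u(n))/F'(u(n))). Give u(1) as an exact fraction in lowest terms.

F'(u) = -3u^2 - 8u.
F(-4) = 6, F'(-4) = -16, so u(1) = (-4) - 6/(-16) = -29/8.

-29/8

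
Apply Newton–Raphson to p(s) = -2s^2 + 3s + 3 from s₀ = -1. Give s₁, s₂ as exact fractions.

s₁ = -5/7, s₂ = -197/287

p'(s) = -4s + 3.
p(-1) = -2, p'(-1) = 7, so s₁ = (-1) - (-2)/7 = -5/7.
p(-5/7) = -8/49, p'(-5/7) = 41/7, so s₂ = (-5/7) - (-8/49)/(41/7) = -197/287.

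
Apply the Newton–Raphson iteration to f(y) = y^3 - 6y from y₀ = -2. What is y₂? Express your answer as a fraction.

-512/207

f'(y) = 3y^2 - 6.
f(-2) = 4, f'(-2) = 6, so y₁ = (-2) - 4/6 = -8/3.
f(-8/3) = -80/27, f'(-8/3) = 46/3, so y₂ = (-8/3) - (-80/27)/(46/3) = -512/207.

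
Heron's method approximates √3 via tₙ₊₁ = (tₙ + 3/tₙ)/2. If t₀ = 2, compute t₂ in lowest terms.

97/56

t₁ = (2 + 3/2)/2 = 7/4.
t₂ = (7/4 + 3/(7/4))/2 = 97/56.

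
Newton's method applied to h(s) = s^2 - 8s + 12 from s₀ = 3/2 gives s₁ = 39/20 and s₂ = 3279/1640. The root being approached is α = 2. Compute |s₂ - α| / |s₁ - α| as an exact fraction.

s₁ - α = 39/20 - 2 = -1/20, so |s₁ - α| = 1/20.
s₂ - α = 3279/1640 - 2 = -1/1640, so |s₂ - α| = 1/1640.
Ratio = (1/1640) / (1/20) = 1/82.

1/82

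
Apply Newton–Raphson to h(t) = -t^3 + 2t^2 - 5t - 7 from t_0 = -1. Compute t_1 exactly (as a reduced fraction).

-11/12

h'(t) = -3t^2 + 4t - 5.
h(-1) = 1, h'(-1) = -12, so t_1 = (-1) - 1/(-12) = -11/12.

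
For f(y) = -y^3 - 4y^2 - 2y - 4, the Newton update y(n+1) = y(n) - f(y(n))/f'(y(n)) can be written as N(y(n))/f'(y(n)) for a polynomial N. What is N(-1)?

f'(y) = -3y^2 - 8y - 2.
N(y) = y·f'(y) - f(y) = y·(-3y^2 - 8y - 2) - (-y^3 - 4y^2 - 2y - 4) = -2y^3 - 4y^2 + 4.
N(-1) = 2.

2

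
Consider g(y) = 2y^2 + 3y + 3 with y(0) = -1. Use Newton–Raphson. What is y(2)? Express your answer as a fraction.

g'(y) = 4y + 3.
g(-1) = 2, g'(-1) = -1, so y(1) = (-1) - 2/(-1) = 1.
g(1) = 8, g'(1) = 7, so y(2) = 1 - 8/7 = -1/7.

-1/7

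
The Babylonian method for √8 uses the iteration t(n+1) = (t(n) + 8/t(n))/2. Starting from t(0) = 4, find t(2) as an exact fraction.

17/6

t(1) = (4 + 8/4)/2 = 3.
t(2) = (3 + 8/3)/2 = 17/6.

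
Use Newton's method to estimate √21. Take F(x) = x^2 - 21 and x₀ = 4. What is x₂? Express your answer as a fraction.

F'(x) = 2x.
F(4) = -5, F'(4) = 8, so x₁ = 4 - (-5)/8 = 37/8.
F(37/8) = 25/64, F'(37/8) = 37/4, so x₂ = (37/8) - (25/64)/(37/4) = 2713/592.

2713/592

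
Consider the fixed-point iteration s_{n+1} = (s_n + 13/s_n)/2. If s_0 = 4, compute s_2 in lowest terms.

1673/464

s_1 = (4 + 13/4)/2 = 29/8.
s_2 = (29/8 + 13/(29/8))/2 = 1673/464.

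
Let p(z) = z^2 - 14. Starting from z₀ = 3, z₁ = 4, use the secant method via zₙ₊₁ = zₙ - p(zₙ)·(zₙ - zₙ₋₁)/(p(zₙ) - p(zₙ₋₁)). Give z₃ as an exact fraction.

101/27

p(3) = -5, p(4) = 2. z₂ = 4 - 2·(4 - 3)/(2 - (-5)) = 26/7.
p(4) = 2, p(26/7) = -10/49. z₃ = (26/7) - (-10/49)·((26/7) - 4)/((-10/49) - 2) = 101/27.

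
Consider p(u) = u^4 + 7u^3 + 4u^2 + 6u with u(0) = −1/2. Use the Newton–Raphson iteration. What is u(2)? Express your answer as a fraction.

137/37856

p'(u) = 4u^3 + 21u^2 + 8u + 6.
p(−1/2) = −45/16, p'(−1/2) = 27/4, so u(1) = (−1/2) − (−45/16)/(27/4) = −1/12.
p(−1/12) = −9875/20736, p'(−1/12) = 1183/216, so u(2) = (−1/12) − (−9875/20736)/(1183/216) = 137/37856.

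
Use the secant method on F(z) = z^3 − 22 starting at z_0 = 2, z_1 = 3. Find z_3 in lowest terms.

F(2) = −14, F(3) = 5. z_2 = 3 − 5·(3 − 2)/(5 − (−14)) = 52/19.
F(3) = 5, F(52/19) = −10290/6859. z_3 = (52/19) − (−10290/6859)·((52/19) − 3)/((−10290/6859) − 5) = 24946/8917.

24946/8917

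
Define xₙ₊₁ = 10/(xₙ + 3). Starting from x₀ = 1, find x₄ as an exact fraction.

530/269

x₁ = 10/(1 + 3) = 5/2.
x₂ = 10/(5/2 + 3) = 20/11.
x₃ = 10/(20/11 + 3) = 110/53.
x₄ = 10/(110/53 + 3) = 530/269.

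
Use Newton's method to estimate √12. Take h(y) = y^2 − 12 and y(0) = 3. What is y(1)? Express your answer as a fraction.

h'(y) = 2y.
h(3) = −3, h'(3) = 6, so y(1) = 3 − (−3)/6 = 7/2.

7/2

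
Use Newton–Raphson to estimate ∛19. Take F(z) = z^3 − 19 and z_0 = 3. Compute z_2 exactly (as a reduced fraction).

1152011/431649

F'(z) = 3z^2.
F(3) = 8, F'(3) = 27, so z_1 = 3 − 8/27 = 73/27.
F(73/27) = 15040/19683, F'(73/27) = 5329/243, so z_2 = (73/27) − (15040/19683)/(5329/243) = 1152011/431649.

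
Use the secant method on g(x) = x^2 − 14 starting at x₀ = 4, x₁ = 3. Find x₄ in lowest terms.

g(4) = 2, g(3) = −5. x₂ = 3 − (−5)·(3 − 4)/((−5) − 2) = 26/7.
g(3) = −5, g(26/7) = −10/49. x₃ = (26/7) − (−10/49)·((26/7) − 3)/((−10/49) − (−5)) = 176/47.
g(26/7) = −10/49, g(176/47) = 50/2209. x₄ = (176/47) − (50/2209)·((176/47) − (26/7))/((50/2209) − (−10/49)) = 4591/1227.

4591/1227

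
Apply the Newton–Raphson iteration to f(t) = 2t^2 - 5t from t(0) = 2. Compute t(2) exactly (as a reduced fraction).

f'(t) = 4t - 5.
f(2) = -2, f'(2) = 3, so t(1) = 2 - (-2)/3 = 8/3.
f(8/3) = 8/9, f'(8/3) = 17/3, so t(2) = (8/3) - (8/9)/(17/3) = 128/51.

128/51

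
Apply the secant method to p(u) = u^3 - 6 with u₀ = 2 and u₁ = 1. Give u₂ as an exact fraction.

12/7

p(2) = 2, p(1) = -5. u₂ = 1 - (-5)·(1 - 2)/((-5) - 2) = 12/7.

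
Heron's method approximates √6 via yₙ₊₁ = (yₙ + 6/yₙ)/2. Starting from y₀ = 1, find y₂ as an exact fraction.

y₁ = (1 + 6/1)/2 = 7/2.
y₂ = (7/2 + 6/(7/2))/2 = 73/28.

73/28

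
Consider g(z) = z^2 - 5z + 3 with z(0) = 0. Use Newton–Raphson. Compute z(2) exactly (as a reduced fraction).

66/95

g'(z) = 2z - 5.
g(0) = 3, g'(0) = -5, so z(1) = 0 - 3/(-5) = 3/5.
g(3/5) = 9/25, g'(3/5) = -19/5, so z(2) = (3/5) - (9/25)/(-19/5) = 66/95.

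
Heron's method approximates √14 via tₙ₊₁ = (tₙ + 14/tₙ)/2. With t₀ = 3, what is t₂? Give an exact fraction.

1033/276

t₁ = (3 + 14/3)/2 = 23/6.
t₂ = (23/6 + 14/(23/6))/2 = 1033/276.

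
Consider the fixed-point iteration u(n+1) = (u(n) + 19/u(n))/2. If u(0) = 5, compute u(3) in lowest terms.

1839281/421960

u(1) = (5 + 19/5)/2 = 22/5.
u(2) = (22/5 + 19/(22/5))/2 = 959/220.
u(3) = (959/220 + 19/(959/220))/2 = 1839281/421960.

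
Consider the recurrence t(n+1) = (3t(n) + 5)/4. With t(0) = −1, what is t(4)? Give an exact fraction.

t(1) = (3·(−1) + 5)/4 = 1/2.
t(2) = (3·(1/2) + 5)/4 = 13/8.
t(3) = (3·(13/8) + 5)/4 = 79/32.
t(4) = (3·(79/32) + 5)/4 = 397/128.

397/128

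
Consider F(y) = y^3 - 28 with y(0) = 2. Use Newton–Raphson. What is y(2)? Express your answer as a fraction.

3418/1089

F'(y) = 3y^2.
F(2) = -20, F'(2) = 12, so y(1) = 2 - (-20)/12 = 11/3.
F(11/3) = 575/27, F'(11/3) = 121/3, so y(2) = (11/3) - (575/27)/(121/3) = 3418/1089.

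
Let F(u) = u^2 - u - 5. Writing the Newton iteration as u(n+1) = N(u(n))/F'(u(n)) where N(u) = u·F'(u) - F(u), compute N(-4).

F'(u) = 2u - 1.
N(u) = u·F'(u) - F(u) = u·(2u - 1) - (u^2 - u - 5) = u^2 + 5.
N(-4) = 21.

21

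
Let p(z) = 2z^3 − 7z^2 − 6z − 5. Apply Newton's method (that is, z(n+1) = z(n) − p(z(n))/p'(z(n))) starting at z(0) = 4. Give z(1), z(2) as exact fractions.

p'(z) = 6z^2 − 14z − 6.
p(4) = −13, p'(4) = 34, so z(1) = 4 − (−13)/34 = 149/34.
p(149/34) = 25519/9826, p'(149/34) = 27673/578, so z(2) = (149/34) − (25519/9826)/(27673/578) = 4072239/940882.

z(1) = 149/34, z(2) = 4072239/940882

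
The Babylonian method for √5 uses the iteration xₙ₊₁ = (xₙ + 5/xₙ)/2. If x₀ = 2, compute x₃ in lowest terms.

51841/23184

x₁ = (2 + 5/2)/2 = 9/4.
x₂ = (9/4 + 5/(9/4))/2 = 161/72.
x₃ = (161/72 + 5/(161/72))/2 = 51841/23184.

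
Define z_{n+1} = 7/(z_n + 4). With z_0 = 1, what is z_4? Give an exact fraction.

1001/761

z_1 = 7/(1 + 4) = 7/5.
z_2 = 7/(7/5 + 4) = 35/27.
z_3 = 7/(35/27 + 4) = 189/143.
z_4 = 7/(189/143 + 4) = 1001/761.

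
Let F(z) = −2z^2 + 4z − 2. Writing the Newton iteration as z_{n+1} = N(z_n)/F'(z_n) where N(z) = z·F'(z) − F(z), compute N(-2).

F'(z) = −4z + 4.
N(z) = z·F'(z) − F(z) = z·(−4z + 4) − (−2z^2 + 4z − 2) = −2z^2 + 2.
N(-2) = −6.

−6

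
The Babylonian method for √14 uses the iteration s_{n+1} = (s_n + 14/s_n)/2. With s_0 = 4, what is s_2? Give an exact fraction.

s_1 = (4 + 14/4)/2 = 15/4.
s_2 = (15/4 + 14/(15/4))/2 = 449/120.

449/120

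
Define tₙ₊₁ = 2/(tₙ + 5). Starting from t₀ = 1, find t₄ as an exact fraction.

86/231

t₁ = 2/(1 + 5) = 1/3.
t₂ = 2/(1/3 + 5) = 3/8.
t₃ = 2/(3/8 + 5) = 16/43.
t₄ = 2/(16/43 + 5) = 86/231.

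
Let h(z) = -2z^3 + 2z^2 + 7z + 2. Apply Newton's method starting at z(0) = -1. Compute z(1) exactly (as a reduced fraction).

-4/3

h'(z) = -6z^2 + 4z + 7.
h(-1) = -1, h'(-1) = -3, so z(1) = (-1) - (-1)/(-3) = -4/3.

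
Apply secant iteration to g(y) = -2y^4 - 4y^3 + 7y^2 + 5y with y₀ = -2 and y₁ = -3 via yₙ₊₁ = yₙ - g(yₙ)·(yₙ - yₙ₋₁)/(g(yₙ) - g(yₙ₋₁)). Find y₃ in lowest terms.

g(-2) = 18, g(-3) = -6. y₂ = (-3) - (-6)·((-3) - (-2))/((-6) - 18) = -11/4.
g(-3) = -6, g(-11/4) = 1023/128. y₃ = (-11/4) - (1023/128)·((-11/4) - (-3))/((1023/128) - (-6)) = -1727/597.

-1727/597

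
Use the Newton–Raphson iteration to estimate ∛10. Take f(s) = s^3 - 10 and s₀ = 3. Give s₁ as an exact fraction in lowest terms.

f'(s) = 3s^2.
f(3) = 17, f'(3) = 27, so s₁ = 3 - 17/27 = 64/27.

64/27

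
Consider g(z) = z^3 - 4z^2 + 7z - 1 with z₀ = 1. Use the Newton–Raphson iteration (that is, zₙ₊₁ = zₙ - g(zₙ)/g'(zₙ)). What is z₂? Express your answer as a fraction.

g'(z) = 3z^2 - 8z + 7.
g(1) = 3, g'(1) = 2, so z₁ = 1 - 3/2 = -1/2.
g(-1/2) = -45/8, g'(-1/2) = 47/4, so z₂ = (-1/2) - (-45/8)/(47/4) = -1/47.

-1/47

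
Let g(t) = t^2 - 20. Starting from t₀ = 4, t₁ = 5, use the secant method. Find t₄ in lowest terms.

1525/341

g(4) = -4, g(5) = 5. t₂ = 5 - 5·(5 - 4)/(5 - (-4)) = 40/9.
g(5) = 5, g(40/9) = -20/81. t₃ = (40/9) - (-20/81)·((40/9) - 5)/((-20/81) - 5) = 76/17.
g(40/9) = -20/81, g(76/17) = -4/289. t₄ = (76/17) - (-4/289)·((76/17) - (40/9))/((-4/289) - (-20/81)) = 1525/341.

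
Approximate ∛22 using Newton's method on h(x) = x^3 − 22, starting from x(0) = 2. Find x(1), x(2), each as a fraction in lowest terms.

x(1) = 19/6, x(2) = 9235/3249

h'(x) = 3x^2.
h(2) = −14, h'(2) = 12, so x(1) = 2 − (−14)/12 = 19/6.
h(19/6) = 2107/216, h'(19/6) = 361/12, so x(2) = (19/6) − (2107/216)/(361/12) = 9235/3249.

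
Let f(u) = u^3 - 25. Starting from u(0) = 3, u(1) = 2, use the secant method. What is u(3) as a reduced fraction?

19255/6559

f(3) = 2, f(2) = -17. u(2) = 2 - (-17)·(2 - 3)/((-17) - 2) = 55/19.
f(2) = -17, f(55/19) = -5100/6859. u(3) = (55/19) - (-5100/6859)·((55/19) - 2)/((-5100/6859) - (-17)) = 19255/6559.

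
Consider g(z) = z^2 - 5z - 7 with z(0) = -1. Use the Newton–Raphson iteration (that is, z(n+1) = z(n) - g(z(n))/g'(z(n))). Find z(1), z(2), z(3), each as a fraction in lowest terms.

z(1) = -8/7, z(2) = -407/357, z(3) = -1057792/927843

g'(z) = 2z - 5.
g(-1) = -1, g'(-1) = -7, so z(1) = (-1) - (-1)/(-7) = -8/7.
g(-8/7) = 1/49, g'(-8/7) = -51/7, so z(2) = (-8/7) - (1/49)/(-51/7) = -407/357.
g(-407/357) = 1/127449, g'(-407/357) = -2599/357, so z(3) = (-407/357) - (1/127449)/(-2599/357) = -1057792/927843.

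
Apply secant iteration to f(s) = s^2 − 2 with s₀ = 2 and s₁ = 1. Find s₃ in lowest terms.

10/7

f(2) = 2, f(1) = −1. s₂ = 1 − (−1)·(1 − 2)/((−1) − 2) = 4/3.
f(1) = −1, f(4/3) = −2/9. s₃ = (4/3) − (−2/9)·((4/3) − 1)/((−2/9) − (−1)) = 10/7.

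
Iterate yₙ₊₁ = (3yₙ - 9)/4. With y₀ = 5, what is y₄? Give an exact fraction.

y₁ = (3·5 - 9)/4 = 3/2.
y₂ = (3·(3/2) - 9)/4 = -9/8.
y₃ = (3·(-9/8) - 9)/4 = -99/32.
y₄ = (3·(-99/32) - 9)/4 = -585/128.

-585/128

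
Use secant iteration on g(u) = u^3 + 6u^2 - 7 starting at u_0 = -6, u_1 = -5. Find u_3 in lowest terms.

g(-6) = -7, g(-5) = 18. u_2 = (-5) - 18·((-5) - (-6))/(18 - (-7)) = -143/25.
g(-5) = 18, g(-143/25) = 33768/15625. u_3 = (-143/25) - (33768/15625)·((-143/25) - (-5))/((33768/15625) - 18) = -26665/4583.

-26665/4583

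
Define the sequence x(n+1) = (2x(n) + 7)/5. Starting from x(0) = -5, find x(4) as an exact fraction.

1341/625

x(1) = (2·(-5) + 7)/5 = -3/5.
x(2) = (2·(-3/5) + 7)/5 = 29/25.
x(3) = (2·(29/25) + 7)/5 = 233/125.
x(4) = (2·(233/125) + 7)/5 = 1341/625.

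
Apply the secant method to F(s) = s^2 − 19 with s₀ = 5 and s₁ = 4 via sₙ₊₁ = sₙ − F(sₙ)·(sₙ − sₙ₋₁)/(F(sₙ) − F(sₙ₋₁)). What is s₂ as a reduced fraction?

F(5) = 6, F(4) = −3. s₂ = 4 − (−3)·(4 − 5)/((−3) − 6) = 13/3.

13/3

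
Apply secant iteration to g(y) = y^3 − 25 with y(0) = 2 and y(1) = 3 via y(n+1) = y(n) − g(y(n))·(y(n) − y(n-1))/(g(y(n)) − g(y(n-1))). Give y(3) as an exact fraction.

g(2) = −17, g(3) = 2. y(2) = 3 − 2·(3 − 2)/(2 − (−17)) = 55/19.
g(3) = 2, g(55/19) = −5100/6859. y(3) = (55/19) − (−5100/6859)·((55/19) − 3)/((−5100/6859) − 2) = 27505/9409.

27505/9409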